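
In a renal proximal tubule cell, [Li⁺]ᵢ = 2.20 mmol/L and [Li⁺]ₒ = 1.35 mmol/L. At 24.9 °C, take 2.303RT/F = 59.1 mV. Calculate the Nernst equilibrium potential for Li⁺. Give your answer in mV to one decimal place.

-12.5 mV

E = (59.1/z) · log₁₀([Li⁺]_out/[Li⁺]_in) with z = +1.
= (59.1/1) · log₁₀(1.35/2.20) = 59.10 · log₁₀(0.6136)
= 59.10 · (-0.2121) = -12.53 mV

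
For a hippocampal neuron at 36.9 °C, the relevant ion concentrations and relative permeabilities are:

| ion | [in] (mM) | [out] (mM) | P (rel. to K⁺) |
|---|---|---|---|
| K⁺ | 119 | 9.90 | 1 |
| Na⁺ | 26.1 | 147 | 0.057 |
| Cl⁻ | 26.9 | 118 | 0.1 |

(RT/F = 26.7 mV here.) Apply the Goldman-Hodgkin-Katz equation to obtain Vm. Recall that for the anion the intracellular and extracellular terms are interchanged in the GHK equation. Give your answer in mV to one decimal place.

-49.2 mV

Vm = 26.7 · ln[(Σ P·[cation]ₒ + Σ P·[anion]ᵢ) / (Σ P·[cation]ᵢ + Σ P·[anion]ₒ)]
Numerator = 1×9.90 + 0.057×147 + 0.1×26.9 = 20.97
Denominator = 1×119 + 0.057×26.1 + 0.1×118 = 132.3
Vm = 26.7 · ln(0.15851) = 26.7 × (-1.8419) = -49.18 mV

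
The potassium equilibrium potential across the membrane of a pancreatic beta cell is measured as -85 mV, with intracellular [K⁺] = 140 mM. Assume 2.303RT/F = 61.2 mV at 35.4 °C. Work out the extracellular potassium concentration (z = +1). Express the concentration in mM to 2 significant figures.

5.7 mM

Nernst: E = (61.2/1) · log₁₀([out]/[in]), so log₁₀([out]/[in]) = -85.0 × 1 / 61.2 = -1.3889.
[out]/[in] = 10^(-1.3889) = 0.04084.
[out] = 0.04084 × 140 = 5.718 mM.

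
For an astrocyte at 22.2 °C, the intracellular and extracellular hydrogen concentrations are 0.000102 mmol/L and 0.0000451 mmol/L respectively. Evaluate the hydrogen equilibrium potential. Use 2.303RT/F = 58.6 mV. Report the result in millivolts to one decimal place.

-20.8 mV

E = (58.6/z) · log₁₀([H⁺]_out/[H⁺]_in) with z = +1.
= (58.6/1) · log₁₀(0.0000451/0.000102) = 58.60 · log₁₀(0.4422)
= 58.60 · (-0.3544) = -20.77 mV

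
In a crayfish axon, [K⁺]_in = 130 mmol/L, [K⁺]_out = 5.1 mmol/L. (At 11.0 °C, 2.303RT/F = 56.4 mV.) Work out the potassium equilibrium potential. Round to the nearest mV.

-79 mV

E = (56.4/z) · log₁₀([K⁺]_out/[K⁺]_in) with z = +1.
= (56.4/1) · log₁₀(5.1/130) = 56.40 · log₁₀(0.03923)
= 56.40 · (-1.4064) = -79.32 mV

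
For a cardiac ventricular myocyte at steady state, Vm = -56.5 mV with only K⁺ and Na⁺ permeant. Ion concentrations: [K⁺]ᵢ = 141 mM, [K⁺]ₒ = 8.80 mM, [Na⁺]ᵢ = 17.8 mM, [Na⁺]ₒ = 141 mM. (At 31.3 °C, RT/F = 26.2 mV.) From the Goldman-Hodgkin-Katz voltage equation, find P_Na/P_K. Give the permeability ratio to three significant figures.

Let α = P_Na/P_K. GHK: Vm = 26.2·ln[(Kₒ + α·Naₒ)/(Kᵢ + α·Naᵢ)].
e^(Vm/26.2) = e^(-56.5/26.2) = 0.11573
So 0.11573·(Kᵢ + α·Naᵢ) = Kₒ + α·Naₒ → α = (0.11573·141.0 − 8.8) / (141.0 − 0.11573·17.8)
α = (16.32 − 8.8) / (141.0 − 2.06) = 7.518/138.9 = 0.05411

0.0541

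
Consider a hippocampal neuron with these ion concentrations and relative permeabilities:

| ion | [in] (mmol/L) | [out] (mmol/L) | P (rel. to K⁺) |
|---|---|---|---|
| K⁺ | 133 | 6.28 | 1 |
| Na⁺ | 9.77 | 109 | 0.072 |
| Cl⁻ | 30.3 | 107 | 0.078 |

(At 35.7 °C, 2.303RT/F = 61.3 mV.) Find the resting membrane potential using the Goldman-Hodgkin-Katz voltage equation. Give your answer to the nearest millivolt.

Vm = 61.3 · log₁₀[(Σ P·[cation]ₒ + Σ P·[anion]ᵢ) / (Σ P·[cation]ᵢ + Σ P·[anion]ₒ)]
Numerator = 1×6.28 + 0.072×109 + 0.078×30.3 = 16.49
Denominator = 1×133 + 0.072×9.77 + 0.078×107 = 142
Vm = 61.3 · log₁₀(0.1161) = 61.3 × (-0.9352) = -57.33 mV

-57 mV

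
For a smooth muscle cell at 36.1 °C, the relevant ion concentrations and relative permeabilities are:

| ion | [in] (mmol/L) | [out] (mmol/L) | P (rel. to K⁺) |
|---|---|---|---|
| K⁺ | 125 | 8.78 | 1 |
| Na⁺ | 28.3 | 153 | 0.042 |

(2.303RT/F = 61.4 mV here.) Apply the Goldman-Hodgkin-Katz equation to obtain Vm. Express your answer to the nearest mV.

-56 mV

Vm = 61.4 · log₁₀[(Σ P·[cation]ₒ + Σ P·[anion]ᵢ) / (Σ P·[cation]ᵢ + Σ P·[anion]ₒ)]
Numerator = 1×8.78 + 0.042×153 = 15.21
Denominator = 1×125 + 0.042×28.3 = 126.2
Vm = 61.4 · log₁₀(0.1205) = 61.4 × (-0.9190) = -56.43 mV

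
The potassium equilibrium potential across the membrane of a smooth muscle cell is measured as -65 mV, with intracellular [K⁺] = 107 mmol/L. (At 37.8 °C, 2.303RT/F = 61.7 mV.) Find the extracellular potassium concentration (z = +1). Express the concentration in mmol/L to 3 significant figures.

9.46 mmol/L

Nernst: E = (61.7/1) · log₁₀([out]/[in]), so log₁₀([out]/[in]) = -65.0 × 1 / 61.7 = -1.0535.
[out]/[in] = 10^(-1.0535) = 0.08841.
[out] = 0.08841 × 107 = 9.46 mmol/L.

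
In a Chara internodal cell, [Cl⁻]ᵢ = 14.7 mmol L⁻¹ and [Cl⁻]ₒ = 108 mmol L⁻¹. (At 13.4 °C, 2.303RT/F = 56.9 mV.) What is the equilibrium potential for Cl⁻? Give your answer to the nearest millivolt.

-49 mV

E = (56.9/z) · log₁₀([Cl⁻]_out/[Cl⁻]_in) with z = -1.
For an anion, dividing by z = -1 reverses the sign.
= (56.9/-1) · log₁₀(108/14.7) = -56.90 · log₁₀(7.347)
= -56.90 · (0.8661) = -49.28 mV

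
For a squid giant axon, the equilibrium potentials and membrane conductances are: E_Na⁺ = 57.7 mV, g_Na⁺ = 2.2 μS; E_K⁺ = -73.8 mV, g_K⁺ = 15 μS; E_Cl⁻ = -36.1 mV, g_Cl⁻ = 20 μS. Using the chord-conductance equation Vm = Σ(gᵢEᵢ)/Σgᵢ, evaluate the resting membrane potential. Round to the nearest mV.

-46 mV

Σ gᵢEᵢ = 2.2·(57.7) + 15·(-73.8) + 20·(-36.1) = -1702.06
Σ gᵢ = 2.2 + 15 + 20 = 37.2
Vm = -1702.06 / 37.2 = -45.75 mV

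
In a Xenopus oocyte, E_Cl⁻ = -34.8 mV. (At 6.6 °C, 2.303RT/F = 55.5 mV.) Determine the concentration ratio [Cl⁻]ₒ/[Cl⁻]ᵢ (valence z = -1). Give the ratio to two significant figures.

4.2

log₁₀([out]/[in]) = E·z/(55.5) = -34.8 × -1 / 55.5 = 0.6270
[out]/[in] = 10^(0.6270) = 4.237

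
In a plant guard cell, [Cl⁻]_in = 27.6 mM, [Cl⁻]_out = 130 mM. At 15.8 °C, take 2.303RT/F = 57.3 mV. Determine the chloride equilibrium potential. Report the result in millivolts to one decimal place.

E = (57.3/z) · log₁₀([Cl⁻]_out/[Cl⁻]_in) with z = -1.
For an anion, dividing by z = -1 reverses the sign.
= (57.3/-1) · log₁₀(130/27.6) = -57.30 · log₁₀(4.71)
= -57.30 · (0.6730) = -38.56 mV

-38.6 mV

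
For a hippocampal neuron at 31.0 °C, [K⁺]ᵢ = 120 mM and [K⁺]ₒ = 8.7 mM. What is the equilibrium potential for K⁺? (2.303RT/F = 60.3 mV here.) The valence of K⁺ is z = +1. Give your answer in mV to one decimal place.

E = (60.3/z) · log₁₀([K⁺]_out/[K⁺]_in) with z = +1.
= (60.3/1) · log₁₀(8.7/120) = 60.30 · log₁₀(0.0725)
= 60.30 · (-1.1397) = -68.72 mV

-68.7 mV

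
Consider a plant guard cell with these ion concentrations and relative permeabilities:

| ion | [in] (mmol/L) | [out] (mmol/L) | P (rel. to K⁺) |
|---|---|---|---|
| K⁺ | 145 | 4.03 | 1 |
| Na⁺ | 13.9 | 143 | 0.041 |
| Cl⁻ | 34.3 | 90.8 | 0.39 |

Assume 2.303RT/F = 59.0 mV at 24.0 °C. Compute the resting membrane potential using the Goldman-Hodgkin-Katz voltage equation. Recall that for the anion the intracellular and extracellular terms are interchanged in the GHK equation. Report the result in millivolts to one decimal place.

-52.6 mV

Vm = 59.0 · log₁₀[(Σ P·[cation]ₒ + Σ P·[anion]ᵢ) / (Σ P·[cation]ᵢ + Σ P·[anion]ₒ)]
Numerator = 1×4.03 + 0.041×143 + 0.39×34.3 = 23.27
Denominator = 1×145 + 0.041×13.9 + 0.39×90.8 = 181
Vm = 59.0 · log₁₀(0.12858) = 59.0 × (-0.8908) = -52.56 mV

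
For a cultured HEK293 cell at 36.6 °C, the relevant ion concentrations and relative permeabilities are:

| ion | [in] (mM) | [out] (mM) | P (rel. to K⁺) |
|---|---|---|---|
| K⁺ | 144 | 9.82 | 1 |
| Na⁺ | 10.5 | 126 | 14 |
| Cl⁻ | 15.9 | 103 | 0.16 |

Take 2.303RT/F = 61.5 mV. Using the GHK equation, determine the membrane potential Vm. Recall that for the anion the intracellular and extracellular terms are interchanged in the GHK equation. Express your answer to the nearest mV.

Vm = 61.5 · log₁₀[(Σ P·[cation]ₒ + Σ P·[anion]ᵢ) / (Σ P·[cation]ᵢ + Σ P·[anion]ₒ)]
Numerator = 1×9.82 + 14×126 + 0.16×15.9 = 1776
Denominator = 1×144 + 14×10.5 + 0.16×103 = 307.5
Vm = 61.5 · log₁₀(5.7772) = 61.5 × (0.7617) = 46.85 mV

47 mV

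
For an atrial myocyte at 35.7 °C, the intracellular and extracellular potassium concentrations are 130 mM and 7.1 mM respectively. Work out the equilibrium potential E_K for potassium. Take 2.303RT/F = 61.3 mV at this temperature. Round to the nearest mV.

-77 mV

E = (61.3/z) · log₁₀([K⁺]_out/[K⁺]_in) with z = +1.
= (61.3/1) · log₁₀(7.1/130) = 61.30 · log₁₀(0.05462)
= 61.30 · (-1.2627) = -77.40 mV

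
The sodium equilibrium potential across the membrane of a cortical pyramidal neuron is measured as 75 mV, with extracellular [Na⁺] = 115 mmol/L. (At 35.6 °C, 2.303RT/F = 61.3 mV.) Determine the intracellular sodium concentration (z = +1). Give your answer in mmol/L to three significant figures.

Nernst: E = (61.3/1) · log₁₀([out]/[in]), so log₁₀([out]/[in]) = 75.0 × 1 / 61.3 = 1.2235.
[out]/[in] = 10^(1.2235) = 16.73.
[in] = 115 / 16.73 = 6.874 mmol/L.

6.87 mmol/L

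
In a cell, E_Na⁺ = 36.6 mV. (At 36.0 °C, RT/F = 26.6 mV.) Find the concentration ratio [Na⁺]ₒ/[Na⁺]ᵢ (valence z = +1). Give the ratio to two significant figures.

ln([out]/[in]) = E·z/(26.6) = 36.6 × 1 / 26.6 = 1.3759
[out]/[in] = e^(1.3759) = 3.959

4.0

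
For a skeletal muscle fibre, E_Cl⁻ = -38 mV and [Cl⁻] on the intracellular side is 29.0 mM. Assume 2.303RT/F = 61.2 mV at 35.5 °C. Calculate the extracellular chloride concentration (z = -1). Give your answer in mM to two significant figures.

120 mM

Nernst: E = (61.2/-1) · log₁₀([out]/[in]), so log₁₀([out]/[in]) = -38.0 × -1 / 61.2 = 0.6209.
[out]/[in] = 10^(0.6209) = 4.177.
[out] = 4.177 × 29.0 = 121.1 mM.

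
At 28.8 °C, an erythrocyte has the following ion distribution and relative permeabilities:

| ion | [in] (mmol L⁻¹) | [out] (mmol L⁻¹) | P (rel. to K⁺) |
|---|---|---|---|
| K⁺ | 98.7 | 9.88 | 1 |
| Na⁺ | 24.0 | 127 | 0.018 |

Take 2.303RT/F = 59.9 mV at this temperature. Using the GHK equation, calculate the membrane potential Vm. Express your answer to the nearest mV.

Vm = 59.9 · log₁₀[(Σ P·[cation]ₒ + Σ P·[anion]ᵢ) / (Σ P·[cation]ᵢ + Σ P·[anion]ₒ)]
Numerator = 1×9.88 + 0.018×127 = 12.17
Denominator = 1×98.7 + 0.018×24.0 = 99.13
Vm = 59.9 · log₁₀(0.12273) = 59.9 × (-0.9111) = -54.57 mV

-55 mV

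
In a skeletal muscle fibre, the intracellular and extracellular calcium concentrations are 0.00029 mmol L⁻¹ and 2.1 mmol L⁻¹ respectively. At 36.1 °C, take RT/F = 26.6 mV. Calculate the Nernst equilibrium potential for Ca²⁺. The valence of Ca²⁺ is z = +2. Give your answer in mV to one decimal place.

118.2 mV

E = (26.6/z) · ln([Ca²⁺]_out/[Ca²⁺]_in) with z = +2.
= (26.6/2) · ln(2.1/0.00029) = 13.30 · ln(7241)
= 13.30 · (8.8876) = 118.20 mV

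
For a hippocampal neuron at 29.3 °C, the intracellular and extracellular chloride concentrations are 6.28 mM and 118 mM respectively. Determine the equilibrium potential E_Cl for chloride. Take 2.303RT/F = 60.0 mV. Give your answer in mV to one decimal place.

-76.4 mV

E = (60.0/z) · log₁₀([Cl⁻]_out/[Cl⁻]_in) with z = -1.
For an anion, dividing by z = -1 reverses the sign.
= (60.0/-1) · log₁₀(118/6.28) = -60.00 · log₁₀(18.79)
= -60.00 · (1.2739) = -76.44 mV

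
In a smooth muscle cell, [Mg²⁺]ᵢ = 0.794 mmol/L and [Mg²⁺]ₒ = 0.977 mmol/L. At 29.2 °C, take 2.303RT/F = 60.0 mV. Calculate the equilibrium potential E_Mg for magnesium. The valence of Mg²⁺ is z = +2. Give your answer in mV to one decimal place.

2.7 mV

E = (60.0/z) · log₁₀([Mg²⁺]_out/[Mg²⁺]_in) with z = +2.
= (60.0/2) · log₁₀(0.977/0.794) = 30.00 · log₁₀(1.23)
= 30.00 · (0.0901) = 2.70 mV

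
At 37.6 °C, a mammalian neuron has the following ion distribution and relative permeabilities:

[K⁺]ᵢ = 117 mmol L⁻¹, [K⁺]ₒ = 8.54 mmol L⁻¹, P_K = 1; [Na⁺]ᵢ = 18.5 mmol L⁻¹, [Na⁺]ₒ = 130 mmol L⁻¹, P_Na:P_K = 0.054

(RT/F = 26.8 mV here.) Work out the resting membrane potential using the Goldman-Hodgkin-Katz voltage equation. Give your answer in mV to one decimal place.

-54.3 mV

Vm = 26.8 · ln[(Σ P·[cation]ₒ + Σ P·[anion]ᵢ) / (Σ P·[cation]ᵢ + Σ P·[anion]ₒ)]
Numerator = 1×8.54 + 0.054×130 = 15.56
Denominator = 1×117 + 0.054×18.5 = 118
Vm = 26.8 · ln(0.13187) = 26.8 × (-2.0260) = -54.30 mV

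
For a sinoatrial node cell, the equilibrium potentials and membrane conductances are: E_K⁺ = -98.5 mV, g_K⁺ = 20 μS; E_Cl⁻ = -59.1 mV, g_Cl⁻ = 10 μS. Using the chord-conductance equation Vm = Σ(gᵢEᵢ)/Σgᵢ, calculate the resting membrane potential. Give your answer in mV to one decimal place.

-85.4 mV

Σ gᵢEᵢ = 20·(-98.5) + 10·(-59.1) = -2561.00
Σ gᵢ = 20 + 10 = 30
Vm = -2561.00 / 30 = -85.37 mV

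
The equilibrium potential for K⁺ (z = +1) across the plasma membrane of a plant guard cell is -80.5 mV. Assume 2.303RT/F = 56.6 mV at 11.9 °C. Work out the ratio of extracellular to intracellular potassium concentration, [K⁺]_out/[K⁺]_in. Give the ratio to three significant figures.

log₁₀([out]/[in]) = E·z/(56.6) = -80.5 × 1 / 56.6 = -1.4223
[out]/[in] = 10^(-1.4223) = 0.03782

0.0378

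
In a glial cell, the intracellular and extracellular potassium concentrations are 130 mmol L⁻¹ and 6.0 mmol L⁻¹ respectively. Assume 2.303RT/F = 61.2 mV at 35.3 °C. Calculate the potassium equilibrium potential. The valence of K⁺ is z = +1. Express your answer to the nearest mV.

-82 mV

E = (61.2/z) · log₁₀([K⁺]_out/[K⁺]_in) with z = +1.
= (61.2/1) · log₁₀(6.0/130) = 61.20 · log₁₀(0.04615)
= 61.20 · (-1.3358) = -81.75 mV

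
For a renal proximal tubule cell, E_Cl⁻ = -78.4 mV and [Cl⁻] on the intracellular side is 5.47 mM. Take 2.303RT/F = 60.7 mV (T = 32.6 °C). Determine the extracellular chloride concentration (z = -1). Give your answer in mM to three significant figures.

107 mM

Nernst: E = (60.7/-1) · log₁₀([out]/[in]), so log₁₀([out]/[in]) = -78.4 × -1 / 60.7 = 1.2916.
[out]/[in] = 10^(1.2916) = 19.57.
[out] = 19.57 × 5.47 = 107 mM.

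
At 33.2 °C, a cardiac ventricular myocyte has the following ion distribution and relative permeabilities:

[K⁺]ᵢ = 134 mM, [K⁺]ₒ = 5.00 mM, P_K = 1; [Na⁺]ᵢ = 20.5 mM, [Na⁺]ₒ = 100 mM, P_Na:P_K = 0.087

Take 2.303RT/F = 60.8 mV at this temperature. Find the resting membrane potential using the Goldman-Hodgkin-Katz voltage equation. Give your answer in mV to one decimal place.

-60.6 mV

Vm = 60.8 · log₁₀[(Σ P·[cation]ₒ + Σ P·[anion]ᵢ) / (Σ P·[cation]ᵢ + Σ P·[anion]ₒ)]
Numerator = 1×5.00 + 0.087×100 = 13.7
Denominator = 1×134 + 0.087×20.5 = 135.8
Vm = 60.8 · log₁₀(0.1009) = 60.8 × (-0.9961) = -60.56 mV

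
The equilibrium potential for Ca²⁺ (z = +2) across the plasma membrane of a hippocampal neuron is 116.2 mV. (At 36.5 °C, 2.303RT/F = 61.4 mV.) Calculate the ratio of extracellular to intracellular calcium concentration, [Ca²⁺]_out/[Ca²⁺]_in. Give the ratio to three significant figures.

log₁₀([out]/[in]) = E·z/(61.4) = 116.2 × 2 / 61.4 = 3.7850
[out]/[in] = 10^(3.7850) = 6096

6100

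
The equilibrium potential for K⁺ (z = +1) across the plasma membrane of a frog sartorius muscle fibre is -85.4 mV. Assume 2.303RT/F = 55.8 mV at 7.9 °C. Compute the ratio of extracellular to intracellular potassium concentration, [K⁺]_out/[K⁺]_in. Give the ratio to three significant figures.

log₁₀([out]/[in]) = E·z/(55.8) = -85.4 × 1 / 55.8 = -1.5305
[out]/[in] = 10^(-1.5305) = 0.02948

0.0295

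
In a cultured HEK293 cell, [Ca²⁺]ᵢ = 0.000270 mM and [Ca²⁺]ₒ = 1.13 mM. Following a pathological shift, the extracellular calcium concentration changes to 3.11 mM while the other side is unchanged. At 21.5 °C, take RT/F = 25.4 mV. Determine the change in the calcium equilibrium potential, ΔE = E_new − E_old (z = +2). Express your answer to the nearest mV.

E_old = (25.4/2)·ln(1.13/0.000270) = 105.91 mV
E_new = (25.4/2)·ln(3.11/0.000270) = 118.77 mV
ΔE = 118.77 − (105.91) = 12.86 mV

13 mV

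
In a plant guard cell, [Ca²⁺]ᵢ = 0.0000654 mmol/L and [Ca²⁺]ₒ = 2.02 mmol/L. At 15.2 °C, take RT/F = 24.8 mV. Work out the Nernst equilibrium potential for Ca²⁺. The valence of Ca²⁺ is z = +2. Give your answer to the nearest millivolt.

E = (24.8/z) · ln([Ca²⁺]_out/[Ca²⁺]_in) with z = +2.
= (24.8/2) · ln(2.02/0.0000654) = 12.40 · ln(3.089e+04)
= 12.40 · (10.3381) = 128.19 mV

128 mV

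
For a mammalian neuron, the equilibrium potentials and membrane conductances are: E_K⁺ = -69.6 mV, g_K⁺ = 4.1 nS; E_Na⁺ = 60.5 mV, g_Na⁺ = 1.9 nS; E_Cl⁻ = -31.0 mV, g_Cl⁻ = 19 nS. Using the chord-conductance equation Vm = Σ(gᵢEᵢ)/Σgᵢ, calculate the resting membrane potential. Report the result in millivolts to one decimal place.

Σ gᵢEᵢ = 4.1·(-69.6) + 1.9·(60.5) + 19·(-31.0) = -759.41
Σ gᵢ = 4.1 + 1.9 + 19 = 25
Vm = -759.41 / 25 = -30.38 mV

-30.4 mV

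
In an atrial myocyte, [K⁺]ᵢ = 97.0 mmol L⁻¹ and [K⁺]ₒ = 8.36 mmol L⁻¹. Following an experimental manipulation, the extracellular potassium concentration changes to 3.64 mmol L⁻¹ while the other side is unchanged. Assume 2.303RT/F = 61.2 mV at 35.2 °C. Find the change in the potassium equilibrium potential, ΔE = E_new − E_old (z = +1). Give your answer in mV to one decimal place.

E_old = (61.2/1)·log₁₀(8.36/97.0) = -65.15 mV
E_new = (61.2/1)·log₁₀(3.64/97.0) = -87.25 mV
ΔE = -87.25 − (-65.15) = -22.10 mV

-22.1 mV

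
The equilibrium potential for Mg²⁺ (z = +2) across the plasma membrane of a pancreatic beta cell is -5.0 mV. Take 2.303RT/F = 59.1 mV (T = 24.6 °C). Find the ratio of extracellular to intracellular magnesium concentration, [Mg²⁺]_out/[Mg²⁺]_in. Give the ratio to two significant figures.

log₁₀([out]/[in]) = E·z/(59.1) = -5.0 × 2 / 59.1 = -0.1692
[out]/[in] = 10^(-0.1692) = 0.6773

0.68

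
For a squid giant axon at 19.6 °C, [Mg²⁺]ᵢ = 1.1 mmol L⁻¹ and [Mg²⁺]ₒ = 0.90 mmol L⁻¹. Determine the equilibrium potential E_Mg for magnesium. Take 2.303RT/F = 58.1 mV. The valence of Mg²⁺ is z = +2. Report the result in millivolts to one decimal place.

E = (58.1/z) · log₁₀([Mg²⁺]_out/[Mg²⁺]_in) with z = +2.
= (58.1/2) · log₁₀(0.90/1.1) = 29.05 · log₁₀(0.8182)
= 29.05 · (-0.0872) = -2.53 mV

-2.5 mV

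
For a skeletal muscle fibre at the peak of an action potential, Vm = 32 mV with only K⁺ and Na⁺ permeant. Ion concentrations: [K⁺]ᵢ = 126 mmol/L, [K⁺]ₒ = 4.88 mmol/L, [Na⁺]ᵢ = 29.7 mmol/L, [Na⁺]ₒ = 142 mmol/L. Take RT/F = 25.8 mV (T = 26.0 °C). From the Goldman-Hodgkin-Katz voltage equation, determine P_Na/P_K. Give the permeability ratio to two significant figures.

11

Let α = P_Na/P_K. GHK: Vm = 25.8·ln[(Kₒ + α·Naₒ)/(Kᵢ + α·Naᵢ)].
e^(Vm/25.8) = e^(32.0/25.8) = 3.4567
So 3.4567·(Kᵢ + α·Naᵢ) = Kₒ + α·Naₒ → α = (3.4567·126.0 − 4.88) / (142.0 − 3.4567·29.7)
α = (435.5 − 4.88) / (142.0 − 102.7) = 430.7/39.34 = 10.95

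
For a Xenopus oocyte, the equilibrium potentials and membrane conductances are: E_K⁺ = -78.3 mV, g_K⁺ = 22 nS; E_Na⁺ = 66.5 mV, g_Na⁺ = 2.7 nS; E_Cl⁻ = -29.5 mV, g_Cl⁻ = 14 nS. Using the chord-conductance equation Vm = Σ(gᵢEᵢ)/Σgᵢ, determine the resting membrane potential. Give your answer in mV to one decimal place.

Σ gᵢEᵢ = 22·(-78.3) + 2.7·(66.5) + 14·(-29.5) = -1956.05
Σ gᵢ = 22 + 2.7 + 14 = 38.7
Vm = -1956.05 / 38.7 = -50.54 mV

-50.5 mV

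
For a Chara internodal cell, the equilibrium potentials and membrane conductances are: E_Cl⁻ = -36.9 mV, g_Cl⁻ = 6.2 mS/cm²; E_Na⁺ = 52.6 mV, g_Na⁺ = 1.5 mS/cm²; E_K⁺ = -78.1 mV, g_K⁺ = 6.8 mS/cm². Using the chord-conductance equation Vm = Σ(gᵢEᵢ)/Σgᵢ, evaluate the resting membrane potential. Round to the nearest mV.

-47 mV

Σ gᵢEᵢ = 6.2·(-36.9) + 1.5·(52.6) + 6.8·(-78.1) = -680.96
Σ gᵢ = 6.2 + 1.5 + 6.8 = 14.5
Vm = -680.96 / 14.5 = -46.96 mV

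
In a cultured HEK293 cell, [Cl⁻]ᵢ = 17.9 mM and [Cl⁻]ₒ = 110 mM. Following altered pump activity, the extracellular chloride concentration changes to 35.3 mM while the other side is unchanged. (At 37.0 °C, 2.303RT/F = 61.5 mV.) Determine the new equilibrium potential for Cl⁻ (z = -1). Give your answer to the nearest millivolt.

After the shift: [Cl⁻]_out = 35.3, [Cl⁻]_in = 17.9 mM.
E_new = (61.5/-1)·log₁₀(35.3/17.9) = -61.50 · (0.2949) = -18.14 mV

-18 mV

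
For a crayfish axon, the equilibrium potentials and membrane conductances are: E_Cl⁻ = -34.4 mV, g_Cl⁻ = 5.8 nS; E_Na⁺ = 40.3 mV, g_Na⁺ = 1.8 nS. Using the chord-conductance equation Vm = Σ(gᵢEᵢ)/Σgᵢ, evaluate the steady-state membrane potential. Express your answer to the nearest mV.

-17 mV

Σ gᵢEᵢ = 5.8·(-34.4) + 1.8·(40.3) = -126.98
Σ gᵢ = 5.8 + 1.8 = 7.6
Vm = -126.98 / 7.6 = -16.71 mV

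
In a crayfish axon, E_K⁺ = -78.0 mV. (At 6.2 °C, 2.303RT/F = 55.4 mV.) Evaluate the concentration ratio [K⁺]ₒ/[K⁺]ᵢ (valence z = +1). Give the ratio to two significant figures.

0.039

log₁₀([out]/[in]) = E·z/(55.4) = -78.0 × 1 / 55.4 = -1.4079
[out]/[in] = 10^(-1.4079) = 0.03909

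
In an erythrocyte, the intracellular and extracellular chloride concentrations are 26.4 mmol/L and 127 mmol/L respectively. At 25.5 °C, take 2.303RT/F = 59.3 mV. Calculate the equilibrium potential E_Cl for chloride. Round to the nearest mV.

E = (59.3/z) · log₁₀([Cl⁻]_out/[Cl⁻]_in) with z = -1.
For an anion, dividing by z = -1 reverses the sign.
= (59.3/-1) · log₁₀(127/26.4) = -59.30 · log₁₀(4.811)
= -59.30 · (0.6822) = -40.45 mV

-40 mV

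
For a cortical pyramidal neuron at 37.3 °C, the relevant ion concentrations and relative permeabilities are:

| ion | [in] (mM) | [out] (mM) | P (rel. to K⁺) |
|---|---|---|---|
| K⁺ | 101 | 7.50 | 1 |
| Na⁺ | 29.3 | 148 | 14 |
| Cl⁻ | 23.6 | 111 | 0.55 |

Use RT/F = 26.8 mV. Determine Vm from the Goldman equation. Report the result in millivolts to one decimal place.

34.7 mV

Vm = 26.8 · ln[(Σ P·[cation]ₒ + Σ P·[anion]ᵢ) / (Σ P·[cation]ᵢ + Σ P·[anion]ₒ)]
Numerator = 1×7.50 + 14×148 + 0.55×23.6 = 2092
Denominator = 1×101 + 14×29.3 + 0.55×111 = 572.2
Vm = 26.8 · ln(3.6566) = 26.8 × (1.2965) = 34.75 mV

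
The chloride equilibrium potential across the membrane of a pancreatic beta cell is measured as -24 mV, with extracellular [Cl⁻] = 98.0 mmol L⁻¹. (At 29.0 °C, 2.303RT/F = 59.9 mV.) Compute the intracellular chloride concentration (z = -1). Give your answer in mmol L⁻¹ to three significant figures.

39.0 mmol L⁻¹

Nernst: E = (59.9/-1) · log₁₀([out]/[in]), so log₁₀([out]/[in]) = -24.0 × -1 / 59.9 = 0.4007.
[out]/[in] = 10^(0.4007) = 2.516.
[in] = 98.0 / 2.516 = 38.95 mmol L⁻¹.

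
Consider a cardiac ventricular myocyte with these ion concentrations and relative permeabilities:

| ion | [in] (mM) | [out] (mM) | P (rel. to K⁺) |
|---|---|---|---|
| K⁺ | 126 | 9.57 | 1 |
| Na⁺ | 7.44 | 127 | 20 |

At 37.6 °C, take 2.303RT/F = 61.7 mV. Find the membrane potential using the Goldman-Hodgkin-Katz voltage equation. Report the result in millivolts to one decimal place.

59.7 mV

Vm = 61.7 · log₁₀[(Σ P·[cation]ₒ + Σ P·[anion]ᵢ) / (Σ P·[cation]ᵢ + Σ P·[anion]ₒ)]
Numerator = 1×9.57 + 20×127 = 2550
Denominator = 1×126 + 20×7.44 = 274.8
Vm = 61.7 · log₁₀(9.2779) = 61.7 × (0.9675) = 59.69 mV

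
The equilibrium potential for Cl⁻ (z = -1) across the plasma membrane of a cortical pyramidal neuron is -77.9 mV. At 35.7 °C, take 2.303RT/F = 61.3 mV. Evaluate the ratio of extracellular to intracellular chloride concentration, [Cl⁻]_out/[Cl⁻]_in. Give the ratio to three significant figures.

18.7

log₁₀([out]/[in]) = E·z/(61.3) = -77.9 × -1 / 61.3 = 1.2708
[out]/[in] = 10^(1.2708) = 18.66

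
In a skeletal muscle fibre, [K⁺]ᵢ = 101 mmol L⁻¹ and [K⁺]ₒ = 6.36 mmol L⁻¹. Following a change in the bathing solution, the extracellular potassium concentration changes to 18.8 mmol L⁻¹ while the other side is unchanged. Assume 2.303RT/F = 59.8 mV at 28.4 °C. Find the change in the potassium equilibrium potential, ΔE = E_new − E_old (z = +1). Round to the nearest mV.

28 mV

E_old = (59.8/1)·log₁₀(6.36/101) = -71.81 mV
E_new = (59.8/1)·log₁₀(18.8/101) = -43.66 mV
ΔE = -43.66 − (-71.81) = 28.15 mV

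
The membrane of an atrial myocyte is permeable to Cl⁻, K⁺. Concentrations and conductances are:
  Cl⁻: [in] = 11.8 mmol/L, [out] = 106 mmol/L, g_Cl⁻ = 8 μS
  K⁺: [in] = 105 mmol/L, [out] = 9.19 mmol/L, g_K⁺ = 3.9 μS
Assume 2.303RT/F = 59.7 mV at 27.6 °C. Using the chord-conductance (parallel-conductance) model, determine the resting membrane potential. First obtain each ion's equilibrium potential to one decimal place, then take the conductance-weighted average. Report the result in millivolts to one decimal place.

-59.0 mV

E_Cl⁻ = (59.7/-1)·log₁₀(106/11.8) = -56.9 mV
E_K⁺ = (59.7/1)·log₁₀(9.19/105) = -63.2 mV
Vm = (Σ gᵢEᵢ)/(Σ gᵢ) = (8·-56.9 + 3.9·-63.2) / (8 + 3.9)
= -701.68 / 11.9 = -58.96 mV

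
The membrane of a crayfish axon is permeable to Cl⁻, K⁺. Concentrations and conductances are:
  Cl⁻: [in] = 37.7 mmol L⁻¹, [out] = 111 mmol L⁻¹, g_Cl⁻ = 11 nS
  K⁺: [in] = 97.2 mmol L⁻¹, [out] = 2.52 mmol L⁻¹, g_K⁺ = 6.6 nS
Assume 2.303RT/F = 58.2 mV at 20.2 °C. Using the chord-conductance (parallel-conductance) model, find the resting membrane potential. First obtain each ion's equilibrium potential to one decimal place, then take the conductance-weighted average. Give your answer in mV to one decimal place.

E_Cl⁻ = (58.2/-1)·log₁₀(111/37.7) = -27.3 mV
E_K⁺ = (58.2/1)·log₁₀(2.52/97.2) = -92.3 mV
Vm = (Σ gᵢEᵢ)/(Σ gᵢ) = (11·-27.3 + 6.6·-92.3) / (11 + 6.6)
= -909.48 / 17.6 = -51.67 mV

-51.7 mV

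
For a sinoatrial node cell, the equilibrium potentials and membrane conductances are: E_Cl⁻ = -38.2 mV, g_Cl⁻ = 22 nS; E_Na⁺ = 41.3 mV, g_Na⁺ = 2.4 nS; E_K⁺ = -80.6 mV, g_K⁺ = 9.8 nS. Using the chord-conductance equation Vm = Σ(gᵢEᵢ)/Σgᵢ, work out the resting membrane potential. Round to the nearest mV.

-45 mV

Σ gᵢEᵢ = 22·(-38.2) + 2.4·(41.3) + 9.8·(-80.6) = -1531.16
Σ gᵢ = 22 + 2.4 + 9.8 = 34.2
Vm = -1531.16 / 34.2 = -44.77 mV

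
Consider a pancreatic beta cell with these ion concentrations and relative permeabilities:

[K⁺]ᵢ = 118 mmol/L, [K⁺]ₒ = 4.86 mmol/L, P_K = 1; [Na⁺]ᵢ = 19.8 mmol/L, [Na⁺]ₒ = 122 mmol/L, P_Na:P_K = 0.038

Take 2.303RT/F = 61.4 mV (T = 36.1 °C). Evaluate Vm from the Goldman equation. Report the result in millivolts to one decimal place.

-67.4 mV

Vm = 61.4 · log₁₀[(Σ P·[cation]ₒ + Σ P·[anion]ᵢ) / (Σ P·[cation]ᵢ + Σ P·[anion]ₒ)]
Numerator = 1×4.86 + 0.038×122 = 9.496
Denominator = 1×118 + 0.038×19.8 = 118.8
Vm = 61.4 · log₁₀(0.079965) = 61.4 × (-1.0971) = -67.36 mV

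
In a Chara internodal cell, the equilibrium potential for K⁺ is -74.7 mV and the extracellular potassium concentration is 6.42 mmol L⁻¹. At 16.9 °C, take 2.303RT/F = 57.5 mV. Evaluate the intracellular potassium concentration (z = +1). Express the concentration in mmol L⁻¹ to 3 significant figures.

Nernst: E = (57.5/1) · log₁₀([out]/[in]), so log₁₀([out]/[in]) = -74.7 × 1 / 57.5 = -1.2991.
[out]/[in] = 10^(-1.2991) = 0.05022.
[in] = 6.42 / 0.05022 = 127.8 mmol L⁻¹.

128 mmol L⁻¹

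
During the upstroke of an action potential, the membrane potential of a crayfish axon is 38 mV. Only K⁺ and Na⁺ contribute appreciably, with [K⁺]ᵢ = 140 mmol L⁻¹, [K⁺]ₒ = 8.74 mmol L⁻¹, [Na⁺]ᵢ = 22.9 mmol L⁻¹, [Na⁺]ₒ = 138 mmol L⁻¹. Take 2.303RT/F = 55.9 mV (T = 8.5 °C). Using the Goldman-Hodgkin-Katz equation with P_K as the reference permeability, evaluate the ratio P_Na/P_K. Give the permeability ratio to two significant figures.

23

Let α = P_Na/P_K. GHK: Vm = 55.9·log₁₀[(Kₒ + α·Naₒ)/(Kᵢ + α·Naᵢ)].
10^(Vm/55.9) = 10^(38.0/55.9) = 4.7839
So 4.7839·(Kᵢ + α·Naᵢ) = Kₒ + α·Naₒ → α = (4.7839·140.0 − 8.74) / (138.0 − 4.7839·22.9)
α = (669.8 − 8.74) / (138.0 − 109.6) = 661/28.45 = 23.24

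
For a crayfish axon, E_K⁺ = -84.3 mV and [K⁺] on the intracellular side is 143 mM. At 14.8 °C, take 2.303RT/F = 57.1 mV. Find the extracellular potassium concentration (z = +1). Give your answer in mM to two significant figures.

Nernst: E = (57.1/1) · log₁₀([out]/[in]), so log₁₀([out]/[in]) = -84.3 × 1 / 57.1 = -1.4764.
[out]/[in] = 10^(-1.4764) = 0.03339.
[out] = 0.03339 × 143 = 4.775 mM.

4.8 mM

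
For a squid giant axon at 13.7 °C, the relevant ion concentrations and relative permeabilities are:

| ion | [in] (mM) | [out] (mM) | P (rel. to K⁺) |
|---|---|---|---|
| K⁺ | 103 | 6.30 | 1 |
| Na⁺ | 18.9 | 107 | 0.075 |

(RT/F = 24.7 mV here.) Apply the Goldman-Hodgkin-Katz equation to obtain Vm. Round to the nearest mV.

-49 mV

Vm = 24.7 · ln[(Σ P·[cation]ₒ + Σ P·[anion]ᵢ) / (Σ P·[cation]ᵢ + Σ P·[anion]ₒ)]
Numerator = 1×6.30 + 0.075×107 = 14.32
Denominator = 1×103 + 0.075×18.9 = 104.4
Vm = 24.7 · ln(0.13719) = 24.7 × (-1.9864) = -49.06 mV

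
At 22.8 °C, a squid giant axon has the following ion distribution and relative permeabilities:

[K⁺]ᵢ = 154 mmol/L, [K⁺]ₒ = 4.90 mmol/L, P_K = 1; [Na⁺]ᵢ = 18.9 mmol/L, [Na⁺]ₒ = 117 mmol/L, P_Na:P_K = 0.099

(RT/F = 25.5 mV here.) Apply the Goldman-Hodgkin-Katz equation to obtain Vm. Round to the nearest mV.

-57 mV

Vm = 25.5 · ln[(Σ P·[cation]ₒ + Σ P·[anion]ᵢ) / (Σ P·[cation]ᵢ + Σ P·[anion]ₒ)]
Numerator = 1×4.90 + 0.099×117 = 16.48
Denominator = 1×154 + 0.099×18.9 = 155.9
Vm = 25.5 · ln(0.10575) = 25.5 × (-2.2467) = -57.29 mV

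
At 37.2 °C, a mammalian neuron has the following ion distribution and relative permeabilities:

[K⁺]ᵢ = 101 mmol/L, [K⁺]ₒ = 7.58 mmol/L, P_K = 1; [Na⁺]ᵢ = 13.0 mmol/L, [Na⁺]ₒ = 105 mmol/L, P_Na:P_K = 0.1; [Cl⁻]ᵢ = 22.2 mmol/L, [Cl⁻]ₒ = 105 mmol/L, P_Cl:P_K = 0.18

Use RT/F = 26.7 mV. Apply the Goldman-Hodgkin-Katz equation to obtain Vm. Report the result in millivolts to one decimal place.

-45.5 mV

Vm = 26.7 · ln[(Σ P·[cation]ₒ + Σ P·[anion]ᵢ) / (Σ P·[cation]ᵢ + Σ P·[anion]ₒ)]
Numerator = 1×7.58 + 0.1×105 + 0.18×22.2 = 22.08
Denominator = 1×101 + 0.1×13.0 + 0.18×105 = 121.2
Vm = 26.7 · ln(0.18215) = 26.7 × (-1.7030) = -45.47 mV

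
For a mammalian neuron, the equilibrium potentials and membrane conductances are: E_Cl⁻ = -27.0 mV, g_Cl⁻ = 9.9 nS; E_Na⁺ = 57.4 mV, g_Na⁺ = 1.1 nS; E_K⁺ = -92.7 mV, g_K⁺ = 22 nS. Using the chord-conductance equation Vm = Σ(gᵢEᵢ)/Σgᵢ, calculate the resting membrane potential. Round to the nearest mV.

-68 mV

Σ gᵢEᵢ = 9.9·(-27.0) + 1.1·(57.4) + 22·(-92.7) = -2243.56
Σ gᵢ = 9.9 + 1.1 + 22 = 33
Vm = -2243.56 / 33 = -67.99 mV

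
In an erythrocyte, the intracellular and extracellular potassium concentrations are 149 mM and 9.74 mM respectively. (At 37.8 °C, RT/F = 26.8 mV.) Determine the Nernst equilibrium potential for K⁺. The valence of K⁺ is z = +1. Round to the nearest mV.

E = (26.8/z) · ln([K⁺]_out/[K⁺]_in) with z = +1.
= (26.8/1) · ln(9.74/149) = 26.80 · ln(0.06537)
= 26.80 · (-2.7277) = -73.10 mV

-73 mV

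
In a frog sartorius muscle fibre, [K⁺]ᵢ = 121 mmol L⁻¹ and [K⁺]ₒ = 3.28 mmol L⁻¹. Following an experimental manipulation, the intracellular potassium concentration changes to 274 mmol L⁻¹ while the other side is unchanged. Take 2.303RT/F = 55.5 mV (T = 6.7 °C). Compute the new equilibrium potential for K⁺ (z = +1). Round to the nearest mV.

-107 mV

After the shift: [K⁺]_out = 3.28, [K⁺]_in = 274 mmol L⁻¹.
E_new = (55.5/1)·log₁₀(3.28/274) = 55.50 · (-1.9219) = -106.66 mV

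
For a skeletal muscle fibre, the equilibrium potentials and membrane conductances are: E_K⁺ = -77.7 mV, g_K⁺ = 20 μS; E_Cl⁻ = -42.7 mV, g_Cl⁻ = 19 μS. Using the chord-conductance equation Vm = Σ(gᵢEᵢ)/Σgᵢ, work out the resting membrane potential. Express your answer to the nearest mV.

-61 mV

Σ gᵢEᵢ = 20·(-77.7) + 19·(-42.7) = -2365.30
Σ gᵢ = 20 + 19 = 39
Vm = -2365.30 / 39 = -60.65 mV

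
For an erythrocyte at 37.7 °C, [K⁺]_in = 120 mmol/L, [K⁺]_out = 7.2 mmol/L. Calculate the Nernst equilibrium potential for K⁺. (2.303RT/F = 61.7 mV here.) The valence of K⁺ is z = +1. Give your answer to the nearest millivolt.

-75 mV

E = (61.7/z) · log₁₀([K⁺]_out/[K⁺]_in) with z = +1.
= (61.7/1) · log₁₀(7.2/120) = 61.70 · log₁₀(0.06)
= 61.70 · (-1.2218) = -75.39 mV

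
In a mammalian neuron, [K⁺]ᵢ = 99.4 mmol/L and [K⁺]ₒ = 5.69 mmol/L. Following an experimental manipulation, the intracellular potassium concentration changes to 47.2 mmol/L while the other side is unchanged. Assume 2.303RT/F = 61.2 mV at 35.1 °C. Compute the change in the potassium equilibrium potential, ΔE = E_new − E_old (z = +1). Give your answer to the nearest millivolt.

20 mV

E_old = (61.2/1)·log₁₀(5.69/99.4) = -76.03 mV
E_new = (61.2/1)·log₁₀(5.69/47.2) = -56.23 mV
ΔE = -56.23 − (-76.03) = 19.79 mV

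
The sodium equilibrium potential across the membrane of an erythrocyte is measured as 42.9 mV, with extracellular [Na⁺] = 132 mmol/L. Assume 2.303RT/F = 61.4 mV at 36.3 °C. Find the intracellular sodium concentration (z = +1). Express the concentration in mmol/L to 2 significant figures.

Nernst: E = (61.4/1) · log₁₀([out]/[in]), so log₁₀([out]/[in]) = 42.9 × 1 / 61.4 = 0.6987.
[out]/[in] = 10^(0.6987) = 4.997.
[in] = 132 / 4.997 = 26.42 mmol/L.

26 mmol/L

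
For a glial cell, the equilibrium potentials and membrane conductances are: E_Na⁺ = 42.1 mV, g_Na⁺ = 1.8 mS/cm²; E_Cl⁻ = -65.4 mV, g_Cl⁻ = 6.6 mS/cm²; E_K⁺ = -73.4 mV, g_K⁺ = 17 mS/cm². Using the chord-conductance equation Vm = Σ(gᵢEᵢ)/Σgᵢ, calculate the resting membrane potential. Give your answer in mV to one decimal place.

Σ gᵢEᵢ = 1.8·(42.1) + 6.6·(-65.4) + 17·(-73.4) = -1603.66
Σ gᵢ = 1.8 + 6.6 + 17 = 25.4
Vm = -1603.66 / 25.4 = -63.14 mV

-63.1 mV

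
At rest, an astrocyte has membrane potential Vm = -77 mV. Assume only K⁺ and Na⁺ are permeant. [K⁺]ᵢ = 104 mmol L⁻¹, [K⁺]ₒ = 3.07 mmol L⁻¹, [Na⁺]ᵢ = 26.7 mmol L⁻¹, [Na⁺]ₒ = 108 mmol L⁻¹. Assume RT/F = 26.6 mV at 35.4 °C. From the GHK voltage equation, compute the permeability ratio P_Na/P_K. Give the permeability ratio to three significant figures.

0.0252

Let α = P_Na/P_K. GHK: Vm = 26.6·ln[(Kₒ + α·Naₒ)/(Kᵢ + α·Naᵢ)].
e^(Vm/26.6) = e^(-77.0/26.6) = 0.055314
So 0.055314·(Kᵢ + α·Naᵢ) = Kₒ + α·Naₒ → α = (0.055314·104.0 − 3.07) / (108.0 − 0.055314·26.7)
α = (5.753 − 3.07) / (108.0 − 1.477) = 2.683/106.5 = 0.02518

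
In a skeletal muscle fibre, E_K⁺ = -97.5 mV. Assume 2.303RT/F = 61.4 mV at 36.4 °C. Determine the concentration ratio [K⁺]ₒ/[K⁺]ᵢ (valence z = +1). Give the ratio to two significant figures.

log₁₀([out]/[in]) = E·z/(61.4) = -97.5 × 1 / 61.4 = -1.5879
[out]/[in] = 10^(-1.5879) = 0.02583

0.026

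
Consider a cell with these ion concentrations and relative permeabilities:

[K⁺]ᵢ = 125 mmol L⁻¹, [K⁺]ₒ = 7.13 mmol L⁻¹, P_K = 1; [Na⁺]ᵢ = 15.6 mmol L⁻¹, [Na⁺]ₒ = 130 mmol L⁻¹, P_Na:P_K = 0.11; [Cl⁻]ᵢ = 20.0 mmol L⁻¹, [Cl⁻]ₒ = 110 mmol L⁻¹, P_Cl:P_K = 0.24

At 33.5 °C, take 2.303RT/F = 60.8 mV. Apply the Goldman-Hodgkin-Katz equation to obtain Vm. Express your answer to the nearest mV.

-47 mV

Vm = 60.8 · log₁₀[(Σ P·[cation]ₒ + Σ P·[anion]ᵢ) / (Σ P·[cation]ᵢ + Σ P·[anion]ₒ)]
Numerator = 1×7.13 + 0.11×130 + 0.24×20.0 = 26.23
Denominator = 1×125 + 0.11×15.6 + 0.24×110 = 153.1
Vm = 60.8 · log₁₀(0.17131) = 60.8 × (-0.7662) = -46.59 mV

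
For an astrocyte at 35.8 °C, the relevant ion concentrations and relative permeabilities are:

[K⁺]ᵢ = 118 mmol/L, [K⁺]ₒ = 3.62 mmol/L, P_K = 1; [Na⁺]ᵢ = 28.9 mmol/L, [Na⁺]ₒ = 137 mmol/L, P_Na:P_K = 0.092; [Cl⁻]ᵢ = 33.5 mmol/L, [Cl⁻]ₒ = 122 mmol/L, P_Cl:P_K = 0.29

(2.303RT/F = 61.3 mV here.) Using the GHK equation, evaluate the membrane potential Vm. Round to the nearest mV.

Vm = 61.3 · log₁₀[(Σ P·[cation]ₒ + Σ P·[anion]ᵢ) / (Σ P·[cation]ᵢ + Σ P·[anion]ₒ)]
Numerator = 1×3.62 + 0.092×137 + 0.29×33.5 = 25.94
Denominator = 1×118 + 0.092×28.9 + 0.29×122 = 156
Vm = 61.3 · log₁₀(0.16623) = 61.3 × (-0.7793) = -47.77 mV

-48 mV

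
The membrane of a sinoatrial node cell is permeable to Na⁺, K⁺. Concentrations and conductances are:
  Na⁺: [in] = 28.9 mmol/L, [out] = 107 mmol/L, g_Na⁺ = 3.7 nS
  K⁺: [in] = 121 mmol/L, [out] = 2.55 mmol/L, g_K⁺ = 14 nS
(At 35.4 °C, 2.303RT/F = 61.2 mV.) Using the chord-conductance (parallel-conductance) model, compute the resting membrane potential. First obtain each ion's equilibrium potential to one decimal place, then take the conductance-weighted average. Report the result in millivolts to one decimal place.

E_Na⁺ = (61.2/1)·log₁₀(107/28.9) = 34.8 mV
E_K⁺ = (61.2/1)·log₁₀(2.55/121) = -102.6 mV
Vm = (Σ gᵢEᵢ)/(Σ gᵢ) = (3.7·34.8 + 14·-102.6) / (3.7 + 14)
= -1307.64 / 17.7 = -73.88 mV

-73.9 mV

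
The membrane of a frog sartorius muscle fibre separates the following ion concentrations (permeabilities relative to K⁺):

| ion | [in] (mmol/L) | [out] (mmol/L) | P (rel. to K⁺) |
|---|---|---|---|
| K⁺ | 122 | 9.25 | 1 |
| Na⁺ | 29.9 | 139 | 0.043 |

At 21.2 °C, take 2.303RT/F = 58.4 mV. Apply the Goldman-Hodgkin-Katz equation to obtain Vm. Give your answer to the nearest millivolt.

-53 mV

Vm = 58.4 · log₁₀[(Σ P·[cation]ₒ + Σ P·[anion]ᵢ) / (Σ P·[cation]ᵢ + Σ P·[anion]ₒ)]
Numerator = 1×9.25 + 0.043×139 = 15.23
Denominator = 1×122 + 0.043×29.9 = 123.3
Vm = 58.4 · log₁₀(0.12351) = 58.4 × (-0.9083) = -53.04 mV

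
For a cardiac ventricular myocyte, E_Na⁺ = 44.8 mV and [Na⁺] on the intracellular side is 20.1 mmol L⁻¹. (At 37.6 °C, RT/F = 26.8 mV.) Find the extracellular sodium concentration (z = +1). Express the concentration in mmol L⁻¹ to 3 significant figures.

107 mmol L⁻¹

Nernst: E = (26.8/1) · ln([out]/[in]), so ln([out]/[in]) = 44.8 × 1 / 26.8 = 1.6716.
[out]/[in] = e^(1.6716) = 5.321.
[out] = 5.321 × 20.1 = 107 mmol L⁻¹.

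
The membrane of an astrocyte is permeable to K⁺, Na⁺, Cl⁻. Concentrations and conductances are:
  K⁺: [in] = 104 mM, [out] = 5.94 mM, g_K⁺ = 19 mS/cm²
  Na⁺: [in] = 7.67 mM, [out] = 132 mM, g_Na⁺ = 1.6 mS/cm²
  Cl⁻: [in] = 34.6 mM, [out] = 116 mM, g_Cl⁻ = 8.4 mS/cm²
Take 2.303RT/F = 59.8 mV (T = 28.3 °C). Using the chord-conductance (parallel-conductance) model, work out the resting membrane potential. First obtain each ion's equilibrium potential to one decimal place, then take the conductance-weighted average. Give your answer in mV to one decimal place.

E_K⁺ = (59.8/1)·log₁₀(5.94/104) = -74.3 mV
E_Na⁺ = (59.8/1)·log₁₀(132/7.67) = 73.9 mV
E_Cl⁻ = (59.8/-1)·log₁₀(116/34.6) = -31.4 mV
Vm = (Σ gᵢEᵢ)/(Σ gᵢ) = (19·-74.3 + 1.6·73.9 + 8.4·-31.4) / (19 + 1.6 + 8.4)
= -1557.22 / 29 = -53.70 mV

-53.7 mV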